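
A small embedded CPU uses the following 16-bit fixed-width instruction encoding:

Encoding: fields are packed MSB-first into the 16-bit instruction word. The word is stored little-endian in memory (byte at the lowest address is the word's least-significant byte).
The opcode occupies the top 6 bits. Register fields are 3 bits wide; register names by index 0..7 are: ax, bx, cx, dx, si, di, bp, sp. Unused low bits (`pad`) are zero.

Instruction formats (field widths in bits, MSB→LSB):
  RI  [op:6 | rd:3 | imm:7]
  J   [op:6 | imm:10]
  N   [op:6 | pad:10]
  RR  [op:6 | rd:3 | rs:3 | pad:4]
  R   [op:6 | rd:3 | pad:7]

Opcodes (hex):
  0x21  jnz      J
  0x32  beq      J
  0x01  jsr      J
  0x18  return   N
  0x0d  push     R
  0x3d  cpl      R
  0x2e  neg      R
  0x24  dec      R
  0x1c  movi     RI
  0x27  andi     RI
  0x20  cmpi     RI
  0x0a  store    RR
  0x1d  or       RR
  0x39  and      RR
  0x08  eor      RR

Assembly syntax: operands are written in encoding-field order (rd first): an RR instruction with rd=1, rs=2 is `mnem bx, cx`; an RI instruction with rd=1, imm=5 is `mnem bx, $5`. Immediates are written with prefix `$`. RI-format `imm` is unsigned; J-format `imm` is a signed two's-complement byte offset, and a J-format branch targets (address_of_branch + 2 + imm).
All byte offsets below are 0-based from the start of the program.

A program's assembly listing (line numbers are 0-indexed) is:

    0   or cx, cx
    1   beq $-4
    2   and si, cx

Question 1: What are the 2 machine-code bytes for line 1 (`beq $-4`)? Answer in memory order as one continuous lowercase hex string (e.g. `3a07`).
fccb

L1: beq op=0x32:6|imm=-4:10 ⇒ 0xcbfc ⇒ little fc cb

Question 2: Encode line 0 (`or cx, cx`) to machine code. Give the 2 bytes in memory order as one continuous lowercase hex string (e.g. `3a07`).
2075

L0: or op=0x1d:6|rd=2:3|rs=2:3|pad=0:4 ⇒ 0x7520 ⇒ little 20 75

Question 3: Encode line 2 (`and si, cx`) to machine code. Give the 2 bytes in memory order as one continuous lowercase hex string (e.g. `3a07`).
20e6

line 2 (and): pack op=0x39:6|rd=4:3|rs=2:3|pad=0:4 = 0xe620; little→ 20 e6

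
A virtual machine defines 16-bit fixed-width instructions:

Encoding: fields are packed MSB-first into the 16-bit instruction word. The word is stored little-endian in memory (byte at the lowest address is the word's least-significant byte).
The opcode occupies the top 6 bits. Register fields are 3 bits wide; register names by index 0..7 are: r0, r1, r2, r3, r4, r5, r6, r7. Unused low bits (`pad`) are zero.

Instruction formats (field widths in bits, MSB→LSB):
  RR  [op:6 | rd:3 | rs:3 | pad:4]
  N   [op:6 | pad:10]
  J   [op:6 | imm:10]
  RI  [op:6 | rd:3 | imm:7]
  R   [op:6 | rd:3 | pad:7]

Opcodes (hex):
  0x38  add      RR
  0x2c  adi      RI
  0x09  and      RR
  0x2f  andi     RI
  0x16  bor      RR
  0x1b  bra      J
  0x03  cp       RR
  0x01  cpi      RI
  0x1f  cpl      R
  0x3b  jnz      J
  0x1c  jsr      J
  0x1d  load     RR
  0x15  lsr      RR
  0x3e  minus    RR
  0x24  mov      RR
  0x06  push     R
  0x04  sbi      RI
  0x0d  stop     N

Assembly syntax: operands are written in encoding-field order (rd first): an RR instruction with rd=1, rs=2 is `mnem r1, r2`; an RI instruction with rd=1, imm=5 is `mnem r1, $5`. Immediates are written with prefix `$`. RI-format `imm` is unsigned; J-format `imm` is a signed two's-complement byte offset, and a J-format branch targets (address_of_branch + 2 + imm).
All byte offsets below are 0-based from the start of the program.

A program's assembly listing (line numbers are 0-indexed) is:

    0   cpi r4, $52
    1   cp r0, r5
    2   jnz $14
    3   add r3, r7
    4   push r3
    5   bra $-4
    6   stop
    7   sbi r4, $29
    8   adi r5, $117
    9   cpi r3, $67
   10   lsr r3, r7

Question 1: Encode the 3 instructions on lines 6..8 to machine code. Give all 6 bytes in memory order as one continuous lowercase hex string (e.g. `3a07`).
6. stop fields op=0xd:6|pad=0:10 → word 3400h → 00 34
7. sbi fields op=0x4:6|rd=4:3|imm=29:7 → word 121dh → 1d 12
8. adi fields op=0x2c:6|rd=5:3|imm=117:7 → word b2f5h → f5 b2

00341d12f5b2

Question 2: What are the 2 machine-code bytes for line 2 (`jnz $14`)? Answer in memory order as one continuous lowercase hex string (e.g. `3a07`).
0eec

2. jnz fields op=0x3b:6|imm=14:10 → word ec0eh → 0e ec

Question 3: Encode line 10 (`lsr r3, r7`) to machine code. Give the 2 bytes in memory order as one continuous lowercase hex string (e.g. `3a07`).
f055

10. lsr fields op=0x15:6|rd=3:3|rs=7:3|pad=0:4 → word 55f0h → f0 55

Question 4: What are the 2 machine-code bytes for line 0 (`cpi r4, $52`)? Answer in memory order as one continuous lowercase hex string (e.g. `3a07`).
3406

line 0 (cpi): pack op=0x1:6|rd=4:3|imm=52:7 = 0x0634; little→ 34 06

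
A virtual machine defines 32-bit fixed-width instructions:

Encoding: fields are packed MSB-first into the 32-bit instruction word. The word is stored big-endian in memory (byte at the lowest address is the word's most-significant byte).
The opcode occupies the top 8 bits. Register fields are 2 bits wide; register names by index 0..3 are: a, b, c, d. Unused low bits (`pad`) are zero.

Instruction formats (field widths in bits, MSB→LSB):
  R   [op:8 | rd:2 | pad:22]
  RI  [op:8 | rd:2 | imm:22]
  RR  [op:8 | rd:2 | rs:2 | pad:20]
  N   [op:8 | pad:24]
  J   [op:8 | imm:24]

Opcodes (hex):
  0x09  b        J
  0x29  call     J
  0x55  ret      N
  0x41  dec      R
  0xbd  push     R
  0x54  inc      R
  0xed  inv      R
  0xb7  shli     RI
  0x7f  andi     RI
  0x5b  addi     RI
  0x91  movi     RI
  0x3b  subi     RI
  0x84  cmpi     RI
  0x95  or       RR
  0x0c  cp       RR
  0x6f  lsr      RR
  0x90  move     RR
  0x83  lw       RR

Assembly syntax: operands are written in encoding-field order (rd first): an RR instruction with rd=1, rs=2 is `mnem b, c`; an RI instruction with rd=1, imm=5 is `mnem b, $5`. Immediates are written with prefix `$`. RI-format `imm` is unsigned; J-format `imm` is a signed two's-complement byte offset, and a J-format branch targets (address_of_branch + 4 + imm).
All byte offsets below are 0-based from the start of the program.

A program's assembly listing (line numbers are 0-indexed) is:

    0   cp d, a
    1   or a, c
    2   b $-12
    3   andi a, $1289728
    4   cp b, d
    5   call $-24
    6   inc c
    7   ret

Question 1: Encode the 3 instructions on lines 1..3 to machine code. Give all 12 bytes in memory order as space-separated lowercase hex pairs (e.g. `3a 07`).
95 20 00 00 09 ff ff f4 7f 13 ae 00

line 1 (or): pack op=0x95:8|rd=0:2|rs=2:2|pad=0:20 = 0x95200000; big→ 95 20 00 00
line 2 (b): pack op=0x9:8|imm=-12:24 = 0x09fffff4; big→ 09 ff ff f4
line 3 (andi): pack op=0x7f:8|rd=0:2|imm=1289728:22 = 0x7f13ae00; big→ 7f 13 ae 00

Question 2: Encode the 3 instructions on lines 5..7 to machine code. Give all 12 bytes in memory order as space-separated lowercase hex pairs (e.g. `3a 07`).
29 ff ff e8 54 80 00 00 55 00 00 00

line 5 (call): pack op=0x29:8|imm=-24:24 = 0x29ffffe8; big→ 29 ff ff e8
line 6 (inc): pack op=0x54:8|rd=2:2|pad=0:22 = 0x54800000; big→ 54 80 00 00
line 7 (ret): pack op=0x55:8|pad=0:24 = 0x55000000; big→ 55 00 00 00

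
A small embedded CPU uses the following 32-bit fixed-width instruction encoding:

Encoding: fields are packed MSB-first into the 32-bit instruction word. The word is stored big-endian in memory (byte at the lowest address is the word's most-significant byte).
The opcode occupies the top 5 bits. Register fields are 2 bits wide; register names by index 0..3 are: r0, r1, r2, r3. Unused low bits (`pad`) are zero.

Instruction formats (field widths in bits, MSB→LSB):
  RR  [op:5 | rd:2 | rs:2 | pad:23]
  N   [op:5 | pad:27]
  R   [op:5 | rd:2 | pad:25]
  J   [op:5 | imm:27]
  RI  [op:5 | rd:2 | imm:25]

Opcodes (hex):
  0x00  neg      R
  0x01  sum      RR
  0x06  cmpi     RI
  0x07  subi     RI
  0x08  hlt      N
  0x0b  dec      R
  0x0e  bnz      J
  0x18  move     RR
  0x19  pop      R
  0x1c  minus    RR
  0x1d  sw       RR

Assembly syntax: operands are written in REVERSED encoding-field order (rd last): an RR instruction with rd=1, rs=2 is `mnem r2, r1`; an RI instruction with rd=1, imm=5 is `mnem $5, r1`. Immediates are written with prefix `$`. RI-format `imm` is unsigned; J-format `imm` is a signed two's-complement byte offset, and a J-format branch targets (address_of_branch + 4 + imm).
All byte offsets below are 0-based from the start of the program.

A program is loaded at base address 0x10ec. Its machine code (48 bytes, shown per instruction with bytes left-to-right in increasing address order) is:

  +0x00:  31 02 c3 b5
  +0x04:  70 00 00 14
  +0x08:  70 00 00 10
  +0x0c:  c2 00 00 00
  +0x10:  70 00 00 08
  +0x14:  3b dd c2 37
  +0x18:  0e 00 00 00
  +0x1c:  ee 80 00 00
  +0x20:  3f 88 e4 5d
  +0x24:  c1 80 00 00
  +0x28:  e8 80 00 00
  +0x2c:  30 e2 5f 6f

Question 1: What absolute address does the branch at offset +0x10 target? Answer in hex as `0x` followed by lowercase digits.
[10] 70 00 00 08 → 0x70000008
  opcode bits[31:27]=0xe: bnz/J
  imm@[26:0]=0x8 ⇒ $8
  target = base 0x10ec + off 0x10 + 4 + imm 8 = 0x1108

0x1108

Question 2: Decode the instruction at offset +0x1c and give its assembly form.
sw r1, r3

@+1c  big-endian(ee 80 00 00) = 0xee800000
  op=0xee800000>>27=0x1d ⇒ sw (RR)
  [26:25] rd=3 = r3
  [24:23] rs=1 = r1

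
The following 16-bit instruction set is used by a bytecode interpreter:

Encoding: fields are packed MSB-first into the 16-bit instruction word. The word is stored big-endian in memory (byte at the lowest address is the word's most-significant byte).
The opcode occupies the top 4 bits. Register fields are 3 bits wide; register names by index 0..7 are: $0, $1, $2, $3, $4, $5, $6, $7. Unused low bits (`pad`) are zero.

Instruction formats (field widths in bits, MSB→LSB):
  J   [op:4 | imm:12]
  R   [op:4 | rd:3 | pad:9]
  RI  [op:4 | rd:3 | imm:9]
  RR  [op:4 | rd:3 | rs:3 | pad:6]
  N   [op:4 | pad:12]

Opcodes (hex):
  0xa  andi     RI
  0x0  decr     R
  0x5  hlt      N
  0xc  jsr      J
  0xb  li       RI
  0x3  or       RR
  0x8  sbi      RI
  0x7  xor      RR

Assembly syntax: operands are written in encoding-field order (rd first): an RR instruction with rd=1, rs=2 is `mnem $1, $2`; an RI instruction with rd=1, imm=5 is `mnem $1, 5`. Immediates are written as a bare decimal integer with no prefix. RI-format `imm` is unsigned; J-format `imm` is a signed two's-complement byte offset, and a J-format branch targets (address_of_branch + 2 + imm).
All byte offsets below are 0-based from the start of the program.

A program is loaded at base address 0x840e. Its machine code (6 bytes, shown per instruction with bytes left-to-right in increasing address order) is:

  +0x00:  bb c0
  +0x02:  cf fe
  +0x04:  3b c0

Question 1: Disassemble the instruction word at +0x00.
off 0x00: read bb c0 as big → 0xbbc0
  op=0xbbc0>>12=0xb ⇒ li (RI)
  [11:9] rd=5 = $5
  [8:0] imm=448 = 448

li $5, 448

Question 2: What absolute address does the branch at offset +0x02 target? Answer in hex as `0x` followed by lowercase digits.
0x8410

@+02  big-endian(cf fe) = 0xcffe
  opcode bits[15:12]=0xc: jsr/J
  [11:0] imm=4094 (s12→-2) = -2
  target = base 0x840e + off 0x02 + 2 + imm -2 = 0x8410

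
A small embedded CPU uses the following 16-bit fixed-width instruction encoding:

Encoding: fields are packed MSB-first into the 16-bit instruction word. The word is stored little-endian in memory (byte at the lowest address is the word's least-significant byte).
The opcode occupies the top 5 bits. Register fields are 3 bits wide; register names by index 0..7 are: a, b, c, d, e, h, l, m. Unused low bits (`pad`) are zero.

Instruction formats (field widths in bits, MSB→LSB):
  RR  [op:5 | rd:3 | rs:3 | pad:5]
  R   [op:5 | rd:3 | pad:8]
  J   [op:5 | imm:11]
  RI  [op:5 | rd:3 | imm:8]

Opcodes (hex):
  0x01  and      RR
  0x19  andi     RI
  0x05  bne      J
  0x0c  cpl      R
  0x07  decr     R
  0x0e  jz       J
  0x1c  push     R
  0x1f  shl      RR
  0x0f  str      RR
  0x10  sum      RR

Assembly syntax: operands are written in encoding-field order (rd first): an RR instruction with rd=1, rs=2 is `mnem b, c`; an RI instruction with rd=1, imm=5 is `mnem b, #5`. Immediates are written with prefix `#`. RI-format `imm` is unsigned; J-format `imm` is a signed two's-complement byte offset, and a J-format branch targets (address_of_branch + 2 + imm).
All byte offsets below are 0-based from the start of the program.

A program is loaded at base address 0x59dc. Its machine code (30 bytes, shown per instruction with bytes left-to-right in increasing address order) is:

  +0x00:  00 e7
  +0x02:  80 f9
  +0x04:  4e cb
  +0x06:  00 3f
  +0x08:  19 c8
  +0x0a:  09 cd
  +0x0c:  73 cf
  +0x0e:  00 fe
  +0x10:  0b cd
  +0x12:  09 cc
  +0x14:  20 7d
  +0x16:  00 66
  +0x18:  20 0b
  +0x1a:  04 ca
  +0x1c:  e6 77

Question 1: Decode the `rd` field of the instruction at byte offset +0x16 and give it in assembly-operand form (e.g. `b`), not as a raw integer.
off 0x16: read 00 66 as little → 0x6600
  op=0x6600>>11=0xc ⇒ cpl (R)
  rd: (w>>8)&0x7=0x6 → l

l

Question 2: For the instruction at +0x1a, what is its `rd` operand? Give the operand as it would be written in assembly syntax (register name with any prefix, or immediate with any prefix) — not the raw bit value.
c

off 0x1a: read 04 ca as little → 0xca04
  op=0xca04>>11=0x19 ⇒ andi (RI)
  rd: (w>>8)&0x7=0x2 → c
  imm: (w>>0)&0xff=0x4 → #4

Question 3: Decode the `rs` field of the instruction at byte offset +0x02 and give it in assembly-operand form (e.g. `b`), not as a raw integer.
[02] 80 f9 → 0xf980
  top 5b → 0x1f → shl [RR]
  [10:8] rd=1 = b
  [7:5] rs=4 = e

e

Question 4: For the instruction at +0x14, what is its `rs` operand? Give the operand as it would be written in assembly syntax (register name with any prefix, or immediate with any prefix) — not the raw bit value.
b

+0x14: 20 7d ⇒ word 0x7d20 (little)
  opcode bits[15:11]=0xf: str/RR
  rd@[10:8]=0x5 ⇒ h
  rs@[7:5]=0x1 ⇒ b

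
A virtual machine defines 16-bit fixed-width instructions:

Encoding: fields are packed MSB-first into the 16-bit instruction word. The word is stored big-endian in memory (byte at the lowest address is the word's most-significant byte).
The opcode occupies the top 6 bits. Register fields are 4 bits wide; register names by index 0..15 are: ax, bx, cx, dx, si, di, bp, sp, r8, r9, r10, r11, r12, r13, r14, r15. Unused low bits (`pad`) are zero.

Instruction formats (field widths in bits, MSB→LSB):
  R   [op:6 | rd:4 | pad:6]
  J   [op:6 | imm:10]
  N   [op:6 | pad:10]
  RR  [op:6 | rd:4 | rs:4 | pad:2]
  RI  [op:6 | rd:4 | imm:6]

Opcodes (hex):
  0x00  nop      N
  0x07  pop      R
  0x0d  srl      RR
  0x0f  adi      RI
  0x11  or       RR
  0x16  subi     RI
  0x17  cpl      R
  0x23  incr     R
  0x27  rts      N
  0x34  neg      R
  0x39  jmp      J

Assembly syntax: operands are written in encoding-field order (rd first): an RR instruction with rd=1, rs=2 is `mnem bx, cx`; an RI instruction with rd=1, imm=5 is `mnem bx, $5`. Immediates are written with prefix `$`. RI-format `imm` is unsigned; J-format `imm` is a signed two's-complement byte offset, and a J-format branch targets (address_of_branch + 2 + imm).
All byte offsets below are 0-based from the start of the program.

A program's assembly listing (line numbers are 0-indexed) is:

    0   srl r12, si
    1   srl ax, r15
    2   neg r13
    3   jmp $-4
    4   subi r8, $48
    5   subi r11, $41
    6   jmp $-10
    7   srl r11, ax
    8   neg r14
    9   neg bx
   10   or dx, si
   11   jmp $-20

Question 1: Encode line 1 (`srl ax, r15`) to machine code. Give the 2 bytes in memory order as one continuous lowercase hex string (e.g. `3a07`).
line 1 (srl): pack op=0xd:6|rd=0:4|rs=15:4|pad=0:2 = 0x343c; big→ 34 3c

343c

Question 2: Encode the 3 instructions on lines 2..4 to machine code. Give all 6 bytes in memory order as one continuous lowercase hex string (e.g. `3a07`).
line 2 (neg): pack op=0x34:6|rd=13:4|pad=0:6 = 0xd340; big→ d3 40
line 3 (jmp): pack op=0x39:6|imm=-4:10 = 0xe7fc; big→ e7 fc
line 4 (subi): pack op=0x16:6|rd=8:4|imm=48:6 = 0x5a30; big→ 5a 30

d340e7fc5a30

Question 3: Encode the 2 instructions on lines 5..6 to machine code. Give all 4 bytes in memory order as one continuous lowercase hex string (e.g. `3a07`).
L5: subi op=0x16:6|rd=11:4|imm=41:6 ⇒ 0x5ae9 ⇒ big 5a e9
L6: jmp op=0x39:6|imm=-10:10 ⇒ 0xe7f6 ⇒ big e7 f6

5ae9e7f6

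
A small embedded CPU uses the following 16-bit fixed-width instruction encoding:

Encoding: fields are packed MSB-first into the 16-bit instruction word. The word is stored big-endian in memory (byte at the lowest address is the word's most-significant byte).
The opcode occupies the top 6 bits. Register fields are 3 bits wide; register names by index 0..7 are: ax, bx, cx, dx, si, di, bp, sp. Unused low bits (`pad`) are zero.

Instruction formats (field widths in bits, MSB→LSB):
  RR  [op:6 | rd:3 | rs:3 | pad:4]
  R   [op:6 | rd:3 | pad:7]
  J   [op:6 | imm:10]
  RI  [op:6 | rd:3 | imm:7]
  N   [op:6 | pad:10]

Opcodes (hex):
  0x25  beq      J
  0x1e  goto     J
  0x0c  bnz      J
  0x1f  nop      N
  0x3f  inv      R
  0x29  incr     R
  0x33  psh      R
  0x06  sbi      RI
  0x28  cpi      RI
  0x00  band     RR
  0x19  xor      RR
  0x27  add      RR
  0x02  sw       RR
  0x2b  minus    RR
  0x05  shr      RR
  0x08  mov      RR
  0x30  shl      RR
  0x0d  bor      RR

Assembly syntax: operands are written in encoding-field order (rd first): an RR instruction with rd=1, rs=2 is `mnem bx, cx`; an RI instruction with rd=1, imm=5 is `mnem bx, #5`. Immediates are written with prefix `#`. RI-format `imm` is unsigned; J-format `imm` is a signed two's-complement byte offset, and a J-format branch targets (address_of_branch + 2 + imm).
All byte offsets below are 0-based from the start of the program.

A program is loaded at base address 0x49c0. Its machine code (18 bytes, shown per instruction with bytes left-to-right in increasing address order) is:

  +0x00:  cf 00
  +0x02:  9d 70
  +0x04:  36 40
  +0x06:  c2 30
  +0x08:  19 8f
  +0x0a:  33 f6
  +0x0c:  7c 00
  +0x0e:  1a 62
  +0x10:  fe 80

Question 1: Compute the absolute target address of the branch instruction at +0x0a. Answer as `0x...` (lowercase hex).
[0a] 33 f6 → 0x33f6
  op=0x33f6>>10=0xc ⇒ bnz (J)
  imm@[9:0]=0x3f6 (s10→-10) ⇒ #-10
  target = base 0x49c0 + off 0x0a + 2 + imm -10 = 0x49c2

0x49c2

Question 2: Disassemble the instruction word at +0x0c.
nop

[0c] 7c 00 → 0x7c00
  top 6b → 0x1f → nop [N]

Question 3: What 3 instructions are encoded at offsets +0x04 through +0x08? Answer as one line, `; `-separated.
bor si, si; shl si, dx; sbi dx, #15

+0x04: 36 40 ⇒ word 0x3640 (big)
  opcode bits[15:10]=0xd: bor/RR
  [9:7] rd=4 = si
  [6:4] rs=4 = si
+0x06: c2 30 ⇒ word 0xc230 (big)
  opcode bits[15:10]=0x30: shl/RR
  [9:7] rd=4 = si
  [6:4] rs=3 = dx
+0x08: 19 8f ⇒ word 0x198f (big)
  opcode bits[15:10]=0x6: sbi/RI
  [9:7] rd=3 = dx
  [6:0] imm=15 = #15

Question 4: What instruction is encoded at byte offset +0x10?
inv di

@+10  big-endian(fe 80) = 0xfe80
  op=0xfe80>>10=0x3f ⇒ inv (R)
  rd: (w>>7)&0x7=0x5 → di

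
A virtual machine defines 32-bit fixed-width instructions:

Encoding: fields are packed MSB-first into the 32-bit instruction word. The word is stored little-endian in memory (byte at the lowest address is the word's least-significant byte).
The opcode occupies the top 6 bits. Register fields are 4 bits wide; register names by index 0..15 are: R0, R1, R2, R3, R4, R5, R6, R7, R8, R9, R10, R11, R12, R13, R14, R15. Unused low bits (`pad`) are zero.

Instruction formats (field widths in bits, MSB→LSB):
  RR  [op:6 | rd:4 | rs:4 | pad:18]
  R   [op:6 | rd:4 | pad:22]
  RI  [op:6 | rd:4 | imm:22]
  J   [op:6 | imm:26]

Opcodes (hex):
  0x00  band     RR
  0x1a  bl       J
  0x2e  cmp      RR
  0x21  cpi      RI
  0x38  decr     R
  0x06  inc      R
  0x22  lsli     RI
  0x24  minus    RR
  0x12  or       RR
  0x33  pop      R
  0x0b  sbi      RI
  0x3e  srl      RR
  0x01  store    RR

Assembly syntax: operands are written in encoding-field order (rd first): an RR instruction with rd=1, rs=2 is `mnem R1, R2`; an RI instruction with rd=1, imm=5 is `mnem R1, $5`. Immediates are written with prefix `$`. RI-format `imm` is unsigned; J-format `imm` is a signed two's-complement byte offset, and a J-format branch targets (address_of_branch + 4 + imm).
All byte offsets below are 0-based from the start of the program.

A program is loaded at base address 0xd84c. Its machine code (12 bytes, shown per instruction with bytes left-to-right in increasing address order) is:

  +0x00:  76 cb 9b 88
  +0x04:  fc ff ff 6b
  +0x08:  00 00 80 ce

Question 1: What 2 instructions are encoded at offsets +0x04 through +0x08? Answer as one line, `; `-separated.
[04] fc ff ff 6b → 0x6bfffffc
  top 6b → 0x1a → bl [J]
  imm: (w>>0)&0x3ffffff=0x3fffffc (s26→-4) → $-4
[08] 00 00 80 ce → 0xce800000
  top 6b → 0x33 → pop [R]
  rd: (w>>22)&0xf=0xa → R10

bl $-4; pop R10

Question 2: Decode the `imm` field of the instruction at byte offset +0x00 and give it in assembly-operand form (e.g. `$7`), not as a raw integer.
off 0x00: read 76 cb 9b 88 as little → 0x889bcb76
  opcode bits[31:26]=0x22: lsli/RI
  rd@[25:22]=0x2 ⇒ R2
  imm@[21:0]=0x1bcb76 ⇒ $1821558

$1821558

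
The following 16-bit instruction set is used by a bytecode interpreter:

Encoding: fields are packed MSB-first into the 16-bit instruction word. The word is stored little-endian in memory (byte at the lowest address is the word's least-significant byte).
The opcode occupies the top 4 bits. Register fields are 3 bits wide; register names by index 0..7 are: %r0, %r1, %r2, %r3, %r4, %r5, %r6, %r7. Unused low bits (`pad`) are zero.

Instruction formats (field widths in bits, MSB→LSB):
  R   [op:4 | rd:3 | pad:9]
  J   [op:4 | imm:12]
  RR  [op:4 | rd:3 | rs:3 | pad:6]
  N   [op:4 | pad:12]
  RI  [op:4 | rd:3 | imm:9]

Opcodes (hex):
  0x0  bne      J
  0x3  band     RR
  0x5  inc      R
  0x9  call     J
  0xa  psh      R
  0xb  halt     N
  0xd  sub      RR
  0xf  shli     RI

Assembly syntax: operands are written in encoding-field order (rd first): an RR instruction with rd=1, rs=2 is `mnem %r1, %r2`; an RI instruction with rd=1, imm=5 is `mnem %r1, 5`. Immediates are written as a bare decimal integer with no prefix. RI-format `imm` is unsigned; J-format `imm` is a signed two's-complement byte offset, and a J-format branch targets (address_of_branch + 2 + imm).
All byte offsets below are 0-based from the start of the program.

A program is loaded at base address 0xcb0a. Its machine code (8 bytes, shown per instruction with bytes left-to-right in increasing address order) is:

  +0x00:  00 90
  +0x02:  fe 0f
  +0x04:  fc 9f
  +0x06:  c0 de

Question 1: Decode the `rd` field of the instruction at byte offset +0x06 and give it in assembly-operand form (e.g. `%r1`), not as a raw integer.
%r7

@+06  little-endian(c0 de) = 0xdec0
  op=0xdec0>>12=0xd ⇒ sub (RR)
  rd: (w>>9)&0x7=0x7 → %r7
  rs: (w>>6)&0x7=0x3 → %r3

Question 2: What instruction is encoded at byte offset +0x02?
bne -2

+0x02: fe 0f ⇒ word 0x0ffe (little)
  opcode bits[15:12]=0x0: bne/J
  [11:0] imm=4094 (s12→-2) = -2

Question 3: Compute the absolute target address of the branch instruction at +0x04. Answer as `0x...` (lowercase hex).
0xcb0c

+0x04: fc 9f ⇒ word 0x9ffc (little)
  opcode bits[15:12]=0x9: call/J
  [11:0] imm=4092 (s12→-4) = -4
  target = base 0xcb0a + off 0x04 + 2 + imm -4 = 0xcb0c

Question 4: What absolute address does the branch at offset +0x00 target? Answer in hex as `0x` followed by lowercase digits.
0xcb0c

[00] 00 90 → 0x9000
  op=0x9000>>12=0x9 ⇒ call (J)
  imm@[11:0]=0x0 ⇒ 0
  target = base 0xcb0a + off 0x00 + 2 + imm 0 = 0xcb0c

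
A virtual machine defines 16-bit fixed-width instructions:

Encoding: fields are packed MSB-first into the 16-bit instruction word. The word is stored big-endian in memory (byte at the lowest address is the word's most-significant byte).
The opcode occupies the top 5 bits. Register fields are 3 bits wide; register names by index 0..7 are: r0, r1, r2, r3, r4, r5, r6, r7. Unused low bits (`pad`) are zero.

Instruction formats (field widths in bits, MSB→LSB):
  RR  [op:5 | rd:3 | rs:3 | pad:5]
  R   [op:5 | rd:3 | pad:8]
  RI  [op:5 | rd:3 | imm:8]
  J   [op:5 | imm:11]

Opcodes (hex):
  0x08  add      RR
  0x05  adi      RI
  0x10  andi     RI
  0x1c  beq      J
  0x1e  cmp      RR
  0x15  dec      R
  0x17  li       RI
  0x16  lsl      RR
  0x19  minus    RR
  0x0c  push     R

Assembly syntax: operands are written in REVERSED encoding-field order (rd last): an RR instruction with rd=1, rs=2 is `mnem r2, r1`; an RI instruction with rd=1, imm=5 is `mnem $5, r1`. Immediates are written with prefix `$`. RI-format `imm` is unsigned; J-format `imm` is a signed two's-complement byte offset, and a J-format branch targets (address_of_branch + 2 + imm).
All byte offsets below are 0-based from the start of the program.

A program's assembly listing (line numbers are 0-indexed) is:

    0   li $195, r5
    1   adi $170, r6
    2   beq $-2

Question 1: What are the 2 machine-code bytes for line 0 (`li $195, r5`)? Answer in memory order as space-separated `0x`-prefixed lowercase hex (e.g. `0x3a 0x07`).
line 0 (li): pack op=0x17:5|rd=5:3|imm=195:8 = 0xbdc3; big→ bd c3

0xbd 0xc3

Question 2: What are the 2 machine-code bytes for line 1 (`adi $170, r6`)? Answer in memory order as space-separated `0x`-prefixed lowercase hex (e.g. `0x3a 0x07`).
0x2e 0xaa

line 1 (adi): pack op=0x5:5|rd=6:3|imm=170:8 = 0x2eaa; big→ 2e aa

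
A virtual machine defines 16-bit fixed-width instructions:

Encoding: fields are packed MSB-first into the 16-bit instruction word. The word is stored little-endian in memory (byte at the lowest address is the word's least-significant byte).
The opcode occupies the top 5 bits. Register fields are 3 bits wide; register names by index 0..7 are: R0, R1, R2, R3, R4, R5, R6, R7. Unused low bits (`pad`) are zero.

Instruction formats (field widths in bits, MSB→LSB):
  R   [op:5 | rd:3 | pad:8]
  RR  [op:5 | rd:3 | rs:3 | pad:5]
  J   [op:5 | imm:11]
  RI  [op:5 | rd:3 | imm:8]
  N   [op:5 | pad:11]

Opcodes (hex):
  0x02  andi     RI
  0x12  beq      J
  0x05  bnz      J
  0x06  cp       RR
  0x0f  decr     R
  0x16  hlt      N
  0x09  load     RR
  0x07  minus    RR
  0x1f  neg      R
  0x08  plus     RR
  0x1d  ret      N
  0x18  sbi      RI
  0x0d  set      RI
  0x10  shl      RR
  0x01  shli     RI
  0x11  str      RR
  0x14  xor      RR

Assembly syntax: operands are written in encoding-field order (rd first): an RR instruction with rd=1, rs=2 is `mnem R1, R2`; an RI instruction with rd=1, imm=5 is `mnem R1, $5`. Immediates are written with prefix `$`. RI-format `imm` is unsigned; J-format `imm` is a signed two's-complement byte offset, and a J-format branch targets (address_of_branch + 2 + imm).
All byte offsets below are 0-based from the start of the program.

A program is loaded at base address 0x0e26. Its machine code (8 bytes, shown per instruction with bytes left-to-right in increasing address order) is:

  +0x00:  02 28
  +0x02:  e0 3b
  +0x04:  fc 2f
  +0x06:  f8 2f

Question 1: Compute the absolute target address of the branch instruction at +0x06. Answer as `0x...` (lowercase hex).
off 0x06: read f8 2f as little → 0x2ff8
  op=0x2ff8>>11=0x5 ⇒ bnz (J)
  imm: (w>>0)&0x7ff=0x7f8 (s11→-8) → $-8
  target = base 0x0e26 + off 0x06 + 2 + imm -8 = 0x0e26

0x0e26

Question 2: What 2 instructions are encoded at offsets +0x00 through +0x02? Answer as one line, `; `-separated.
bnz $2; minus R3, R7

off 0x00: read 02 28 as little → 0x2802
  opcode bits[15:11]=0x5: bnz/J
  [10:0] imm=2 = $2
off 0x02: read e0 3b as little → 0x3be0
  opcode bits[15:11]=0x7: minus/RR
  [10:8] rd=3 = R3
  [7:5] rs=7 = R7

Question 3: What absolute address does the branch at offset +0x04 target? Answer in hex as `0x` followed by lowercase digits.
[04] fc 2f → 0x2ffc
  opcode bits[15:11]=0x5: bnz/J
  imm@[10:0]=0x7fc (s11→-4) ⇒ $-4
  target = base 0x0e26 + off 0x04 + 2 + imm -4 = 0x0e28

0x0e28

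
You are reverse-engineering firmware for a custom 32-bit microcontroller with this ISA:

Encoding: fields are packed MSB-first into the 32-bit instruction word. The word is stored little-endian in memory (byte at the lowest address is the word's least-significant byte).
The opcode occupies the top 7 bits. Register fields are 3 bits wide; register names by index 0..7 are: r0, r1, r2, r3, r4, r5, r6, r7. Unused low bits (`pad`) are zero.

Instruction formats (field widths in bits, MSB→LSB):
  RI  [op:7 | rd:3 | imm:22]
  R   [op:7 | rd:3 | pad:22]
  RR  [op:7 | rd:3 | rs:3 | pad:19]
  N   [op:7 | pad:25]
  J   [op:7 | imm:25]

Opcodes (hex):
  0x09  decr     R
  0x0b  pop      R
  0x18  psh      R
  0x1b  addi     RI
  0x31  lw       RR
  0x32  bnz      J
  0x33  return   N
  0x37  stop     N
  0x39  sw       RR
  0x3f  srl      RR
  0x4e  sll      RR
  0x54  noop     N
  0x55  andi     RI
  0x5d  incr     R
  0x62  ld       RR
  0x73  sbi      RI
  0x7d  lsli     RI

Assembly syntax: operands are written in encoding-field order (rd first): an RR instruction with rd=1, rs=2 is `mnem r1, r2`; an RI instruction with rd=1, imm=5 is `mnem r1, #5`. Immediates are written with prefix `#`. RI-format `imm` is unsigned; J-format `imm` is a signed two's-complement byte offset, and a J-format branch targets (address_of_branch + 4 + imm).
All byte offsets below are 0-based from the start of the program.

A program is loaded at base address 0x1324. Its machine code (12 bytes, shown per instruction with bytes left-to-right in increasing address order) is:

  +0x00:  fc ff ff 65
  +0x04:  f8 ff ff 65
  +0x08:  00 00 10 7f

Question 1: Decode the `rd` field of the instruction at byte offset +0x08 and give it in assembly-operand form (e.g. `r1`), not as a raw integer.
r4

@+08  little-endian(00 00 10 7f) = 0x7f100000
  op=0x7f100000>>25=0x3f ⇒ srl (RR)
  [24:22] rd=4 = r4
  [21:19] rs=2 = r2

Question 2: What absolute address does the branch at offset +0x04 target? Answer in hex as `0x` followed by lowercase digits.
0x1324

[04] f8 ff ff 65 → 0x65fffff8
  top 7b → 0x32 → bnz [J]
  imm@[24:0]=0x1fffff8 (s25→-8) ⇒ #-8
  target = base 0x1324 + off 0x04 + 4 + imm -8 = 0x1324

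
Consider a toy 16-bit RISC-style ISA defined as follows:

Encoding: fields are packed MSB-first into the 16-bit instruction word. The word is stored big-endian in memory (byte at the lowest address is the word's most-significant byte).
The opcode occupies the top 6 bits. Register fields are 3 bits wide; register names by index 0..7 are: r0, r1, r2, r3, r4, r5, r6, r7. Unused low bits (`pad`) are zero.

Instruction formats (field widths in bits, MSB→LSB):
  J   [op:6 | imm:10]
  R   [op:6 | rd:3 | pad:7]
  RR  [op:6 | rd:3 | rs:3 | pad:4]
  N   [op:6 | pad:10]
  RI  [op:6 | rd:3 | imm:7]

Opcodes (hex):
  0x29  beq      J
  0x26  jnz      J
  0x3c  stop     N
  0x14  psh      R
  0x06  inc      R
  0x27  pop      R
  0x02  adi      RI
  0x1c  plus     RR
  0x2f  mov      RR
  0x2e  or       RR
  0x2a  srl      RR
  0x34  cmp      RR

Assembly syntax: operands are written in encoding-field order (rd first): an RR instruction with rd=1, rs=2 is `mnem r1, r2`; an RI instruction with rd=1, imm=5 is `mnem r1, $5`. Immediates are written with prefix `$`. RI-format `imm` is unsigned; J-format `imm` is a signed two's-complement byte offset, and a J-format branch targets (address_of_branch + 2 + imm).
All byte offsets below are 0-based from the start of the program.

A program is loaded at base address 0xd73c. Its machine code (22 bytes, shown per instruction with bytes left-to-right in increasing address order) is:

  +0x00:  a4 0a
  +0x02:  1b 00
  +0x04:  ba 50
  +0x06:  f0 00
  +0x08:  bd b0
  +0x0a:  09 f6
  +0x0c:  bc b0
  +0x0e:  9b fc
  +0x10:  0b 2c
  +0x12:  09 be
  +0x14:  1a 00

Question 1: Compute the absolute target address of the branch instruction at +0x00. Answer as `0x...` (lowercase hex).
[00] a4 0a → 0xa40a
  top 6b → 0x29 → beq [J]
  imm@[9:0]=0xa ⇒ $10
  target = base 0xd73c + off 0x00 + 2 + imm 10 = 0xd748

0xd748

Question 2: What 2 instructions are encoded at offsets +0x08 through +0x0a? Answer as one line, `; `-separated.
[08] bd b0 → 0xbdb0
  op=0xbdb0>>10=0x2f ⇒ mov (RR)
  rd: (w>>7)&0x7=0x3 → r3
  rs: (w>>4)&0x7=0x3 → r3
[0a] 09 f6 → 0x09f6
  op=0x09f6>>10=0x2 ⇒ adi (RI)
  rd: (w>>7)&0x7=0x3 → r3
  imm: (w>>0)&0x7f=0x76 → $118

mov r3, r3; adi r3, $118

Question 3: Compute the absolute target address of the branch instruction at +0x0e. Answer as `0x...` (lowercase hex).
[0e] 9b fc → 0x9bfc
  op=0x9bfc>>10=0x26 ⇒ jnz (J)
  [9:0] imm=1020 (s10→-4) = $-4
  target = base 0xd73c + off 0x0e + 2 + imm -4 = 0xd748

0xd748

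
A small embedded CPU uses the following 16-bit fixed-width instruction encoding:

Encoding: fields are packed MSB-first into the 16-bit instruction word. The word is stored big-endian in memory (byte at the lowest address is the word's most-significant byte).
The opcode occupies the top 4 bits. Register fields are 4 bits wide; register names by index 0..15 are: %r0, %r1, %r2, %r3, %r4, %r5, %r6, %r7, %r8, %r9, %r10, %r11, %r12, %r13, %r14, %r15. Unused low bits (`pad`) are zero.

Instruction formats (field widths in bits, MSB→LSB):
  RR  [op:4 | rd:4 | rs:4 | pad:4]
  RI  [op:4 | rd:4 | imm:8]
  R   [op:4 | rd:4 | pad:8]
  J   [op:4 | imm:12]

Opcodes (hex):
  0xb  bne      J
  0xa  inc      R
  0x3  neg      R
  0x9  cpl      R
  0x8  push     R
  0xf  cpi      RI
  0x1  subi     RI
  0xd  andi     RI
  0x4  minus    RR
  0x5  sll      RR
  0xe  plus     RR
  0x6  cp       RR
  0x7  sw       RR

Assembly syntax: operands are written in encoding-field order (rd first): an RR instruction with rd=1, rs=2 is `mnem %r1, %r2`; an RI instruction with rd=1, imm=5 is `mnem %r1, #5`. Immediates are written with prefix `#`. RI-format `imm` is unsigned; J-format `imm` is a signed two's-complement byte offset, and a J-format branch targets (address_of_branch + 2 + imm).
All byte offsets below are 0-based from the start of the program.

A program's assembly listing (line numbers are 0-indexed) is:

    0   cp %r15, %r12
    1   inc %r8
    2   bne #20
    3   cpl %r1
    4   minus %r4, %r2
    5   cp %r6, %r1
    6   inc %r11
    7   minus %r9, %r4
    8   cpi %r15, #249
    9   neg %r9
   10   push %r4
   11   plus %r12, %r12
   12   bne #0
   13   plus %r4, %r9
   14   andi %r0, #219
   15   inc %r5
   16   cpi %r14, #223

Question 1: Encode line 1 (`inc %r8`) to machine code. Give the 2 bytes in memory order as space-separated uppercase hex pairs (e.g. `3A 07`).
A8 00

1. inc fields op=0xa:4|rd=8:4|pad=0:8 → word a800h → a8 00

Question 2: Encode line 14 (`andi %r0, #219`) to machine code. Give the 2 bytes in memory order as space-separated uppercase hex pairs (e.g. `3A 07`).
14. andi fields op=0xd:4|rd=0:4|imm=219:8 → word d0dbh → d0 db

D0 DB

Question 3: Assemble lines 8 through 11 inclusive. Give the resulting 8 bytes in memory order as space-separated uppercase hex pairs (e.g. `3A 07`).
L8: cpi op=0xf:4|rd=15:4|imm=249:8 ⇒ 0xfff9 ⇒ big ff f9
L9: neg op=0x3:4|rd=9:4|pad=0:8 ⇒ 0x3900 ⇒ big 39 00
L10: push op=0x8:4|rd=4:4|pad=0:8 ⇒ 0x8400 ⇒ big 84 00
L11: plus op=0xe:4|rd=12:4|rs=12:4|pad=0:4 ⇒ 0xecc0 ⇒ big ec c0

FF F9 39 00 84 00 EC C0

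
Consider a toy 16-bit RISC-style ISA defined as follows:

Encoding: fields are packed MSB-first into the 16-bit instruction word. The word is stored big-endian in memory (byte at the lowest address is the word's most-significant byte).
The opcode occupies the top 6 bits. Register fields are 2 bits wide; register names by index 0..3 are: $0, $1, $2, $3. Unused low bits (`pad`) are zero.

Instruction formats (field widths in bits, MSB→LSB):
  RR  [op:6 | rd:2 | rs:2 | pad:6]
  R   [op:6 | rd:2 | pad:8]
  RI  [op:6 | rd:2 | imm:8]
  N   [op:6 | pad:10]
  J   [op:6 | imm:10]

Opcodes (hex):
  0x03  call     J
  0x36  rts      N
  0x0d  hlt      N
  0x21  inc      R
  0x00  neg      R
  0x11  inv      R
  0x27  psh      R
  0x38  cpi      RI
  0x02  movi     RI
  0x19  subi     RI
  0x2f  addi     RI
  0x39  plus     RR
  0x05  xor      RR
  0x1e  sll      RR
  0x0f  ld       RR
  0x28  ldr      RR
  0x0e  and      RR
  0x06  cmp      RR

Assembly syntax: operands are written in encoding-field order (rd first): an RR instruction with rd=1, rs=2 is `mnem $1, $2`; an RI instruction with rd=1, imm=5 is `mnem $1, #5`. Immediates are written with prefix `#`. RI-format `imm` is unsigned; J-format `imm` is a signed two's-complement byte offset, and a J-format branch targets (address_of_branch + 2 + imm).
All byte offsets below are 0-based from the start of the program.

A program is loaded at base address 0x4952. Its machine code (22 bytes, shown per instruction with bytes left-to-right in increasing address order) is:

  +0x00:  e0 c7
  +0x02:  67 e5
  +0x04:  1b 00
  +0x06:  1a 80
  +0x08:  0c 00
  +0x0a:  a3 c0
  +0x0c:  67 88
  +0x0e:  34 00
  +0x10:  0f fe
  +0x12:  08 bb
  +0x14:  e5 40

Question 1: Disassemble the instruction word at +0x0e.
hlt

off 0x0e: read 34 00 as big → 0x3400
  opcode bits[15:10]=0xd: hlt/N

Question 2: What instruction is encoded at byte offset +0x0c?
subi $3, #136

@+0c  big-endian(67 88) = 0x6788
  opcode bits[15:10]=0x19: subi/RI
  [9:8] rd=3 = $3
  [7:0] imm=136 = #136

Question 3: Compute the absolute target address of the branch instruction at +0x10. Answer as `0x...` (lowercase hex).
[10] 0f fe → 0x0ffe
  top 6b → 0x3 → call [J]
  imm@[9:0]=0x3fe (s10→-2) ⇒ #-2
  target = base 0x4952 + off 0x10 + 2 + imm -2 = 0x4962

0x4962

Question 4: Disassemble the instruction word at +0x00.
cpi $0, #199

off 0x00: read e0 c7 as big → 0xe0c7
  top 6b → 0x38 → cpi [RI]
  rd@[9:8]=0x0 ⇒ $0
  imm@[7:0]=0xc7 ⇒ #199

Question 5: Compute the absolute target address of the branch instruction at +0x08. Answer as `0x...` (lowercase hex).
[08] 0c 00 → 0x0c00
  top 6b → 0x3 → call [J]
  imm: (w>>0)&0x3ff=0x0 → #0
  target = base 0x4952 + off 0x08 + 2 + imm 0 = 0x495c

0x495c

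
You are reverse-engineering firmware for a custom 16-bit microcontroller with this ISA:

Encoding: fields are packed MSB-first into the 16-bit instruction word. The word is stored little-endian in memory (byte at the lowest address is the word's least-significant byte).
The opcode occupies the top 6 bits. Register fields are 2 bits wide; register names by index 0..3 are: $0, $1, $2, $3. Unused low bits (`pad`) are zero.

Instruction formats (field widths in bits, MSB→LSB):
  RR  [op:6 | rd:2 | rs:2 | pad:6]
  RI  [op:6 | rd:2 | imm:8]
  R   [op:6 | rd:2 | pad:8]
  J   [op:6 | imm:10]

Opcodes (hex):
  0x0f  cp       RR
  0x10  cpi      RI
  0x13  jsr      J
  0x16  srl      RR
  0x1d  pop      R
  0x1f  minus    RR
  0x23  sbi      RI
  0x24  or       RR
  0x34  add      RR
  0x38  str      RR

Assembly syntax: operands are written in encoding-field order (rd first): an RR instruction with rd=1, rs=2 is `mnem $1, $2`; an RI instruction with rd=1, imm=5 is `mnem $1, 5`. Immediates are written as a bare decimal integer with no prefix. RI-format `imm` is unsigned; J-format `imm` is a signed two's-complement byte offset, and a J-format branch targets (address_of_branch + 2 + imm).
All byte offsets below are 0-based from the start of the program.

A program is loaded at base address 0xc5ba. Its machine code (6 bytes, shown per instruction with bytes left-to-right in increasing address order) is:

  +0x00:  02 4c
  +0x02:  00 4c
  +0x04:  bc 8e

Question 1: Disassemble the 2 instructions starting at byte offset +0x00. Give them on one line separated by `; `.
jsr 2; jsr 0

[00] 02 4c → 0x4c02
  opcode bits[15:10]=0x13: jsr/J
  [9:0] imm=2 = 2
[02] 00 4c → 0x4c00
  opcode bits[15:10]=0x13: jsr/J
  [9:0] imm=0 = 0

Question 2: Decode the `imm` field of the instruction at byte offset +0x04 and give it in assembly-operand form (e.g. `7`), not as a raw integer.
188

@+04  little-endian(bc 8e) = 0x8ebc
  top 6b → 0x23 → sbi [RI]
  rd@[9:8]=0x2 ⇒ $2
  imm@[7:0]=0xbc ⇒ 188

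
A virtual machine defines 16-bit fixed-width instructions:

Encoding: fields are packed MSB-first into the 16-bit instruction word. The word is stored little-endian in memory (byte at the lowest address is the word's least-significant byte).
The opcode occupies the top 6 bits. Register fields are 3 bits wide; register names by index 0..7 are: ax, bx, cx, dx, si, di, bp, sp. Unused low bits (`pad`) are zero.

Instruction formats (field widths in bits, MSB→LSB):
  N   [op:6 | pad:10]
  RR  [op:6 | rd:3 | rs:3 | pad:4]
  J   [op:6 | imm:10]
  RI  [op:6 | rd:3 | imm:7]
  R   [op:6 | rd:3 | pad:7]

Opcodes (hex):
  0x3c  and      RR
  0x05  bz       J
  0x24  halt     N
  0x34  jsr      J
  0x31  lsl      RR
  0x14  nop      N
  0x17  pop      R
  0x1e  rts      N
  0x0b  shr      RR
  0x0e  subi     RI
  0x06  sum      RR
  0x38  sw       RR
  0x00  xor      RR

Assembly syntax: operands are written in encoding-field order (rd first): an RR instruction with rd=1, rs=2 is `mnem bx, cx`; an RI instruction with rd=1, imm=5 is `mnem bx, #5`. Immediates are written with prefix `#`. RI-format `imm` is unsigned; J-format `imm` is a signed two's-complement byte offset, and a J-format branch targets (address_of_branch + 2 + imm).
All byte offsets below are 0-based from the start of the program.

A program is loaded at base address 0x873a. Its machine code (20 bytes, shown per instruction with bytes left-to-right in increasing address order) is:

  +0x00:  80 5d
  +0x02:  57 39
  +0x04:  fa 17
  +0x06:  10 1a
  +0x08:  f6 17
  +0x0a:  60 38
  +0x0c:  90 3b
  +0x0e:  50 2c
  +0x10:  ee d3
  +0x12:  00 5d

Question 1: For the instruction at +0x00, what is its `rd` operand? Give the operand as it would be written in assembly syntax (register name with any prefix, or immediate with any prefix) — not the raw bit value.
dx

+0x00: 80 5d ⇒ word 0x5d80 (little)
  opcode bits[15:10]=0x17: pop/R
  [9:7] rd=3 = dx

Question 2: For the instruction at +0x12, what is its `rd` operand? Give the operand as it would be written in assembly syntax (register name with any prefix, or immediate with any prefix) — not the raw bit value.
cx

[12] 00 5d → 0x5d00
  opcode bits[15:10]=0x17: pop/R
  [9:7] rd=2 = cx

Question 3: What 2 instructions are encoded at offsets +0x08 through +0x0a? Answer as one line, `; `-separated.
[08] f6 17 → 0x17f6
  opcode bits[15:10]=0x5: bz/J
  imm: (w>>0)&0x3ff=0x3f6 (s10→-10) → #-10
[0a] 60 38 → 0x3860
  opcode bits[15:10]=0xe: subi/RI
  rd: (w>>7)&0x7=0x0 → ax
  imm: (w>>0)&0x7f=0x60 → #96

bz #-10; subi ax, #96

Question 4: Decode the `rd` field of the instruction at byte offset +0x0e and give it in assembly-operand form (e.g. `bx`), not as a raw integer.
+0x0e: 50 2c ⇒ word 0x2c50 (little)
  opcode bits[15:10]=0xb: shr/RR
  rd: (w>>7)&0x7=0x0 → ax
  rs: (w>>4)&0x7=0x5 → di

ax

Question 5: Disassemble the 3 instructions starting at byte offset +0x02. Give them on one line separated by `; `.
off 0x02: read 57 39 as little → 0x3957
  top 6b → 0xe → subi [RI]
  rd: (w>>7)&0x7=0x2 → cx
  imm: (w>>0)&0x7f=0x57 → #87
off 0x04: read fa 17 as little → 0x17fa
  top 6b → 0x5 → bz [J]
  imm: (w>>0)&0x3ff=0x3fa (s10→-6) → #-6
off 0x06: read 10 1a as little → 0x1a10
  top 6b → 0x6 → sum [RR]
  rd: (w>>7)&0x7=0x4 → si
  rs: (w>>4)&0x7=0x1 → bx

subi cx, #87; bz #-6; sum si, bx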